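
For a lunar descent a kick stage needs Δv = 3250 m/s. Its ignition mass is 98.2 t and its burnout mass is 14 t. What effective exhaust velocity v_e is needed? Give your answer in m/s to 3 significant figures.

ln(m₀/m_f) = ln(98200/14000) = ln(7.014) = 1.9479.
From the ideal rocket equation, v_e = Δv / ln(m₀/m_f) = 3250 / 1.9479 = 1668.4 m/s.

v_e ≈ 1670 m/s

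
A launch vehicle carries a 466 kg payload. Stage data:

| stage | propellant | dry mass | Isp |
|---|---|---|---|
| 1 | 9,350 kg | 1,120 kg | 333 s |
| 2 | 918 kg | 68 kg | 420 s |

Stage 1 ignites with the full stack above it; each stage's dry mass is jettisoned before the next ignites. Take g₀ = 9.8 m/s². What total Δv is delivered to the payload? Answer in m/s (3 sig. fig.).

Δv ≈ 9120 m/s

Ignition mass of stage 1 = 9,350+1,120 + 918+68 + 466 = 11,922 kg.
Stage 1: m₀ = 11,922 kg, m_f = 11,922 − 9,350 = 2,572 kg; Δv = 333×9.8×ln(4.635) = 3263.4×1.5337 ≈ 5005 m/s.
Stage 2: m₀ = 1,452 kg, m_f = 1,452 − 918 = 534 kg; Δv = 420×9.8×ln(2.719) = 4116.0×1.0003 ≈ 4117 m/s.
Total Δv = 5005 + 4117 = 9122 m/s.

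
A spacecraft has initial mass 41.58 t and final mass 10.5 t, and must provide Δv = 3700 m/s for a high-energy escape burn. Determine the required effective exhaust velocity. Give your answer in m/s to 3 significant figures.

ln(m₀/m_f) = ln(41580/10500) = ln(3.96) = 1.3762.
v_e = Δv / ln(m₀/m_f) = 3700 / 1.3762 = 2688.5 m/s.

v_e ≈ 2690 m/s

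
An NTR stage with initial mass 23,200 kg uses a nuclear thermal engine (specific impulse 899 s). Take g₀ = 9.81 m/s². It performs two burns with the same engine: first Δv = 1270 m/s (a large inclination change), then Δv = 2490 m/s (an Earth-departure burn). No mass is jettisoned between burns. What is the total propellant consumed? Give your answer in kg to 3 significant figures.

total propellant consumed ≈ 8050 kg

v_e = Isp · g₀ = 899 × 9.81 = 8819.2 m/s.
After the first burn: m = 23200 × exp(−1270/8819.2) = 23200 × 0.86588 = 20,088.4 kg.
After the second burn: m = 20,088.4 × exp(−2490/8819.2) = 20,088.4 × 0.75402 = 15,147.1 kg.
Total propellant = m₀ − m_final = 23200 − 15,147.1 = 8,052.9 kg.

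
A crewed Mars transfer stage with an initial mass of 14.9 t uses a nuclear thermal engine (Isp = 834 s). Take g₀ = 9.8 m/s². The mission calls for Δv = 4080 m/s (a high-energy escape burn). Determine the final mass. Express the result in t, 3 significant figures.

final mass ≈ 9.04 t

v_e = Isp · g₀ = 834 × 9.8 = 8173.2 m/s.
From the ideal rocket equation, m₀/m_f = exp(Δv / v_e) = exp(4080 / 8173.2) = exp(0.4992) = 1.6474.
m_f = m₀ / 1.6474 = 14.9 / 1.6474 = 9.04456 t.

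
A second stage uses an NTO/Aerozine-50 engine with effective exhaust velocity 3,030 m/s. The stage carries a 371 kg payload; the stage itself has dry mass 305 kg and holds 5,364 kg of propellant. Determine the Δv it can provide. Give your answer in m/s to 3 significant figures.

Δv ≈ 6640 m/s

m₀ = payload + dry + propellant = 371 + 305 + 5,364 = 6,040 kg.
m_f = payload + dry = 371 + 305 = 676 kg.
Δv = v_e · ln(m₀/m_f) = 3030.0 × ln(8.935) = 3030.0 × 2.1900 ≈ 6635.6 m/s.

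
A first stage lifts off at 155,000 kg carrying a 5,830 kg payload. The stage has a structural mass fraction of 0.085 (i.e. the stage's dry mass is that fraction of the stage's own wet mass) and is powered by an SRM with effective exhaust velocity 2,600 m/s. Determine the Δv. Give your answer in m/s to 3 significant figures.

Stage wet mass = m₀ − payload = 155,000 − 5,830 = 149,170 kg.
Stage dry mass = ε × stage wet mass = 0.085 × 149,170 = 12,679.5 kg.
Burnout mass m_f = stage dry + payload = 12,679.5 + 5,830 = 18,509.5 kg.
From the ideal rocket equation, Δv = v_e · ln(155,000/18,509.5) = 2600.0 × ln(8.374) = 2600.0 × 2.1251 ≈ 5525 m/s.

Δv ≈ 5530 m/s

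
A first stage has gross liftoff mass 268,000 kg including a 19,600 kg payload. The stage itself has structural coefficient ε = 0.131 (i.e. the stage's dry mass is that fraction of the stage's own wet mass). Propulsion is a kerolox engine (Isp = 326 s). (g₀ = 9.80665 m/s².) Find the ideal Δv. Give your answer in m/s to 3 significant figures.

Δv ≈ 5230 m/s

Stage wet mass = m₀ − payload = 268,000 − 19,600 = 248,400 kg.
Stage dry mass = ε × stage wet mass = 0.131 × 248,400 = 32,540.4 kg.
Burnout mass m_f = stage dry + payload = 32,540.4 + 19,600 = 52,140.4 kg.
v_e = Isp · g₀ = 326 × 9.80665 = 3197.0 m/s.
Δv = v_e · ln(268,000/52,140.4) = 3197.0 × ln(5.14) = 3197.0 × 1.6370 ≈ 5234 m/s.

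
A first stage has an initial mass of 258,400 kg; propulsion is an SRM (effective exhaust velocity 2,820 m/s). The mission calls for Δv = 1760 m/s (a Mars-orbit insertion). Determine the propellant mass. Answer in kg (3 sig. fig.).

m₀/m_f = exp(Δv / v_e) = exp(1760 / 2820.0) = exp(0.6241) = 1.8666.
m_f = 258,400 / 1.8666 = 138,434 kg, so propellant = m₀ − m_f = 258,400 − 138,434 = 119,966 kg.

propellant mass ≈ 120000 kg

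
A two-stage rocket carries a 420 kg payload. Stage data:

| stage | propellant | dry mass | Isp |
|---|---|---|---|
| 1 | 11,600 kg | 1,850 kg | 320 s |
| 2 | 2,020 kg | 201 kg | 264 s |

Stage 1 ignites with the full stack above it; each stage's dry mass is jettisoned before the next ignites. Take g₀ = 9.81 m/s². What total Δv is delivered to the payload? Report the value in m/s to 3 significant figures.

Ignition mass of stage 1 = 11,600+1,850 + 2,020+201 + 420 = 16,091 kg.
Stage 1: m₀ = 16,091 kg, m_f = 16,091 − 11,600 = 4,491 kg; Δv = 320×9.81×ln(3.583) = 3139.2×1.2762 ≈ 4006 m/s.
Stage 2: m₀ = 2,641 kg, m_f = 2,641 − 2,020 = 621 kg; Δv = 264×9.81×ln(4.253) = 2589.8×1.4476 ≈ 3749 m/s.
Total Δv = 4006 + 3749 = 7755 m/s.

Δv ≈ 7760 m/s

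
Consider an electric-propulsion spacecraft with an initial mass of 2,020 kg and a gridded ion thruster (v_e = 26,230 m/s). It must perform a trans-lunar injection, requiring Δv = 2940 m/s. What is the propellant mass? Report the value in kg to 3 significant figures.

propellant mass ≈ 214 kg

From the ideal rocket equation, m₀/m_f = exp(Δv / v_e) = exp(2940 / 26230.0) = exp(0.1121) = 1.1186.
m_f = 2,020 / 1.1186 = 1,805.83 kg, so propellant = m₀ − m_f = 2,020 − 1,805.83 = 214.17 kg.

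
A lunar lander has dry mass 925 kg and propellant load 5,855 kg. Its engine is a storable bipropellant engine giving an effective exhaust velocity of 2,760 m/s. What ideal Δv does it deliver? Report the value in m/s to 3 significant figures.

Δv ≈ 5500 m/s

m₀ = m_dry + m_prop = 925 + 5,855 = 6,780 kg.
Rocket equation: Δv = v_e · ln(m₀/m_f) = 2760.0 × ln(7.33) = 2760.0 × 1.9919 ≈ 5497.8 m/s.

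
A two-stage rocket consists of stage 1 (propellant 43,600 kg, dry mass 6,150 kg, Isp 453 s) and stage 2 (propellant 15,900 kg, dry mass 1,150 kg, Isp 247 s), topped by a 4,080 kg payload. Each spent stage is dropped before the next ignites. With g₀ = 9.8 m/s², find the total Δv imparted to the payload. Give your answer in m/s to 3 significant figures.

Δv ≈ 7620 m/s

Ignition mass of stage 1 = 43,600+6,150 + 15,900+1,150 + 4,080 = 70,880 kg.
Stage 1: m₀ = 70,880 kg, m_f = 70,880 − 43,600 = 27,280 kg; Δv = 453×9.8×ln(2.598) = 4439.4×0.9548 ≈ 4239 m/s.
Stage 2: m₀ = 21,130 kg, m_f = 21,130 − 15,900 = 5,230 kg; Δv = 247×9.8×ln(4.04) = 2420.6×1.3963 ≈ 3380 m/s.
Total Δv = 4239 + 3380 = 7619 m/s.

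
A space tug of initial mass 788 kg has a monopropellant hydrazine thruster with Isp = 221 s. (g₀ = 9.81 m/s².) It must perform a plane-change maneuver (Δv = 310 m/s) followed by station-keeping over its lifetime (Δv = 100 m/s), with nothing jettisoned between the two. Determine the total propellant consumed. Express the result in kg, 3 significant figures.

v_e = Isp · g₀ = 221 × 9.81 = 2168.0 m/s.
After the first burn: m = 788 × exp(−310/2168.0) = 788 × 0.86676 = 683.007 kg.
After the second burn: m = 683.007 × exp(−100/2168.0) = 683.007 × 0.95492 = 652.217 kg.
Total propellant = m₀ − m_final = 788 − 652.217 = 135.783 kg.

total propellant consumed ≈ 136 kg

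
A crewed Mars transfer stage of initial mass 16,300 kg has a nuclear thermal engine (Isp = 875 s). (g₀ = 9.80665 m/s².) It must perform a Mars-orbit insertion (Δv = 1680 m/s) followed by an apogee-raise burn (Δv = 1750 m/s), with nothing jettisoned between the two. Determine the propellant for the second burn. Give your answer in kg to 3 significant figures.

v_e = Isp · g₀ = 875 × 9.80665 = 8580.8 m/s.
After the first burn: m = 16300 × exp(−1680/8580.8) = 16300 × 0.82219 = 13,401.7 kg.
After the second burn: m = 13,401.7 × exp(−1750/8580.8) = 13,401.7 × 0.81551 = 10,929.2 kg.
Second-burn propellant = 13,401.7 − 10,929.2 = 2,472.5 kg.

propellant for the second burn ≈ 2470 kg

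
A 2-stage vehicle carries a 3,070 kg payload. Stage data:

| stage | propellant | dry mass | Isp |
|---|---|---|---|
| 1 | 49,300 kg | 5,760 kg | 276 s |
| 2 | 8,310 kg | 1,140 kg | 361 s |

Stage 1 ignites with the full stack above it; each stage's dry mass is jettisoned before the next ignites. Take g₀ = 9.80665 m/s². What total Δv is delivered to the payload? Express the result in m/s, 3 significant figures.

Ignition mass of stage 1 = 49,300+5,760 + 8,310+1,140 + 3,070 = 67,580 kg.
Stage 1: m₀ = 67,580 kg, m_f = 67,580 − 49,300 = 18,280 kg; Δv = 276×9.80665×ln(3.697) = 2706.6×1.3075 ≈ 3539 m/s.
Stage 2: m₀ = 12,520 kg, m_f = 12,520 − 8,310 = 4,210 kg; Δv = 361×9.80665×ln(2.974) = 3540.2×1.0899 ≈ 3858 m/s.
Total Δv = 3539 + 3858 = 7397 m/s.

Δv ≈ 7400 m/s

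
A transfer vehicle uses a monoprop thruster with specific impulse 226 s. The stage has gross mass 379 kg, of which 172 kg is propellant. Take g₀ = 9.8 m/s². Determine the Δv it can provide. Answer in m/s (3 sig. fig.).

v_e = Isp · g₀ = 226 × 9.8 = 2214.8 m/s.
m_f = m₀ − m_prop = 379 − 172 = 207 kg.
Δv = v_e · ln(m₀/m_f) = 2214.8 × ln(1.831) = 2214.8 × 0.6048 ≈ 1339.5 m/s.

Δv ≈ 1340 m/s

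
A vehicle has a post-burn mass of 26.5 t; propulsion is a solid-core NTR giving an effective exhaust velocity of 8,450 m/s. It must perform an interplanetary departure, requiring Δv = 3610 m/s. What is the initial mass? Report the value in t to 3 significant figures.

m₀/m_f = exp(Δv / v_e) = exp(3610 / 8450.0) = exp(0.4272) = 1.5330.
m₀ = m_f × 1.5330 = 26.5 × 1.5330 = 40.6245 t.

initial mass ≈ 40.6 t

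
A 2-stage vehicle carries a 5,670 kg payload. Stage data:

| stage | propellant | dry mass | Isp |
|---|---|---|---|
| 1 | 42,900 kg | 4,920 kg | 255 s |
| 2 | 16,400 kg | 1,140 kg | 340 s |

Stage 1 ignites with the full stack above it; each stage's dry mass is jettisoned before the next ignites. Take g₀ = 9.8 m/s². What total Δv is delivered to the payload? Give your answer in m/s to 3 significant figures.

Δv ≈ 6400 m/s

Ignition mass of stage 1 = 42,900+4,920 + 16,400+1,140 + 5,670 = 71,030 kg.
Stage 1: m₀ = 71,030 kg, m_f = 71,030 − 42,900 = 28,130 kg; Δv = 255×9.8×ln(2.525) = 2499.0×0.9263 ≈ 2315 m/s.
Stage 2: m₀ = 23,210 kg, m_f = 23,210 − 16,400 = 6,810 kg; Δv = 340×9.8×ln(3.408) = 3332.0×1.2262 ≈ 4086 m/s.
Total Δv = 2315 + 4086 = 6401 m/s.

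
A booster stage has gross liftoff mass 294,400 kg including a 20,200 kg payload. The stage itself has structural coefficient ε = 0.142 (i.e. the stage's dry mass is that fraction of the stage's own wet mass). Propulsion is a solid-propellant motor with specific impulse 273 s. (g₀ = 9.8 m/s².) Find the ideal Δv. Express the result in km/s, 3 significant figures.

Stage wet mass = m₀ − payload = 294,400 − 20,200 = 274,200 kg.
Stage dry mass = ε × stage wet mass = 0.142 × 274,200 = 38,936.4 kg.
Burnout mass m_f = stage dry + payload = 38,936.4 + 20,200 = 59,136.4 kg.
v_e = Isp · g₀ = 273 × 9.8 = 2675.4 m/s.
From the ideal rocket equation, Δv = v_e · ln(294,400/59,136.4) = 2675.4 × ln(4.978) = 2675.4 × 1.6051 ≈ 4294 m/s.

Δv ≈ 4.29 km/s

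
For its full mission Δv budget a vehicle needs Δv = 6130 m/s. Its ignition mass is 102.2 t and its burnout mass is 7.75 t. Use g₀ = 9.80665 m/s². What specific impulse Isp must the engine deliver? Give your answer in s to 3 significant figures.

ln(m₀/m_f) = ln(102200/7750) = ln(13.19) = 2.5792.
By the Tsiolkovsky rocket equation, v_e = Δv / ln(m₀/m_f) = 6130 / 2.5792 = 2376.7 m/s.
Isp = v_e / g₀ = 2376.7 / 9.80665 = 242.4 s.

Isp ≈ 242 s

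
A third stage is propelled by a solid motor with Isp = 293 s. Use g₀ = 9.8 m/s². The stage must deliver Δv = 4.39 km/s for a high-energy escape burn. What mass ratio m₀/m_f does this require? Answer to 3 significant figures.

mass ratio ≈ 4.61

v_e = Isp · g₀ = 293 × 9.8 = 2871.4 m/s.
Rocket equation: m₀/m_f = exp(Δv / v_e) = exp(4390 / 2871.4) = exp(1.5289) = 4.6130.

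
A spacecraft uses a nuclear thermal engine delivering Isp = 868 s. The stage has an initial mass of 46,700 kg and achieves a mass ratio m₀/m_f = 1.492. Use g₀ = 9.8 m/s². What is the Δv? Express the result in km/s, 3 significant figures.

Δv ≈ 3.40 km/s

v_e = Isp · g₀ = 868 × 9.8 = 8506.4 m/s.
Δv = v_e · ln(1.492) = 8506.4 × 0.4001 ≈ 3403.6 m/s.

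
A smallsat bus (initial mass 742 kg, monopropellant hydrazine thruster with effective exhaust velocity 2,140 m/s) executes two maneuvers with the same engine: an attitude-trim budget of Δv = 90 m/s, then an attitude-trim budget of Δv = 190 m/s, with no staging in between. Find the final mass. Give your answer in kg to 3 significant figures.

final mass ≈ 651 kg

After the first burn: m = 742 × exp(−90/2140.0) = 742 × 0.95882 = 711.444 kg.
After the second burn: m = 711.444 × exp(−190/2140.0) = 711.444 × 0.91504 = 651 kg.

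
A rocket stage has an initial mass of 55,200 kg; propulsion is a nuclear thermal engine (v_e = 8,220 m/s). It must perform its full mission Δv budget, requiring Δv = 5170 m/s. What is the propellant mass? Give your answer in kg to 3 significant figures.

By the Tsiolkovsky rocket equation, m₀/m_f = exp(Δv / v_e) = exp(5170 / 8220.0) = exp(0.6290) = 1.8756.
m_f = 55,200 / 1.8756 = 29,430.6 kg, so propellant = m₀ − m_f = 55,200 − 29,430.6 = 25,769.4 kg.

propellant mass ≈ 25800 kg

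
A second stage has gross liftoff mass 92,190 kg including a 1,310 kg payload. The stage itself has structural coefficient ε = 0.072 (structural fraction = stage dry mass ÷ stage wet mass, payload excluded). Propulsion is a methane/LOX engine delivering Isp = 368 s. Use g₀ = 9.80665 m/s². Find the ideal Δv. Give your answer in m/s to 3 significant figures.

Δv ≈ 8890 m/s

Stage wet mass = m₀ − payload = 92,190 − 1,310 = 90,880 kg.
Stage dry mass = ε × stage wet mass = 0.072 × 90,880 = 6,543.36 kg.
Burnout mass m_f = stage dry + payload = 6,543.36 + 1,310 = 7,853.36 kg.
v_e = Isp · g₀ = 368 × 9.80665 = 3608.8 m/s.
By the Tsiolkovsky rocket equation, Δv = v_e · ln(92,190/7,853.36) = 3608.8 × ln(11.74) = 3608.8 × 2.4629 ≈ 8888 m/s.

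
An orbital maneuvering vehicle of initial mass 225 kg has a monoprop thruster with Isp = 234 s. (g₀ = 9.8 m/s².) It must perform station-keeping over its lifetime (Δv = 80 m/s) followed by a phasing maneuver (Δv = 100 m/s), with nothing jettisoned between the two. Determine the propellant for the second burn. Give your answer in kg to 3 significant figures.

propellant for the second burn ≈ 9.27 kg

v_e = Isp · g₀ = 234 × 9.8 = 2293.2 m/s.
After the first burn: m = 225 × exp(−80/2293.2) = 225 × 0.96572 = 217.287 kg.
After the second burn: m = 217.287 × exp(−100/2293.2) = 217.287 × 0.95733 = 208.015 kg.
Second-burn propellant = 217.287 − 208.015 = 9.272 kg.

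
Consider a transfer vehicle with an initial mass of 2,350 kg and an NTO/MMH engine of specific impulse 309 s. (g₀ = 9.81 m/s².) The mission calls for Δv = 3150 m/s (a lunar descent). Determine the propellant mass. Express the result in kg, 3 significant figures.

v_e = Isp · g₀ = 309 × 9.81 = 3031.3 m/s.
From the ideal rocket equation, m₀/m_f = exp(Δv / v_e) = exp(3150 / 3031.3) = exp(1.0392) = 2.8268.
m_f = 2,350 / 2.8268 = 831.329 kg, so propellant = m₀ − m_f = 2,350 − 831.329 = 1,518.671 kg.

propellant mass ≈ 1520 kg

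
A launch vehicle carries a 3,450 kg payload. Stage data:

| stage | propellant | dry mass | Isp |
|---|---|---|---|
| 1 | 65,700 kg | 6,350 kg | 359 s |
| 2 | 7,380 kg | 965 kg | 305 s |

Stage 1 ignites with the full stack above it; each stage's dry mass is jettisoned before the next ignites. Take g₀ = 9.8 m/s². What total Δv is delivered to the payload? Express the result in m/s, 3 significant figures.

Ignition mass of stage 1 = 65,700+6,350 + 7,380+965 + 3,450 = 83,845 kg.
Stage 1: m₀ = 83,845 kg, m_f = 83,845 − 65,700 = 18,145 kg; Δv = 359×9.8×ln(4.621) = 3518.2×1.5306 ≈ 5385 m/s.
Stage 2: m₀ = 11,795 kg, m_f = 11,795 − 7,380 = 4,415 kg; Δv = 305×9.8×ln(2.672) = 2989.0×0.9827 ≈ 2937 m/s.
Total Δv = 5385 + 2937 = 8322 m/s.

Δv ≈ 8320 m/s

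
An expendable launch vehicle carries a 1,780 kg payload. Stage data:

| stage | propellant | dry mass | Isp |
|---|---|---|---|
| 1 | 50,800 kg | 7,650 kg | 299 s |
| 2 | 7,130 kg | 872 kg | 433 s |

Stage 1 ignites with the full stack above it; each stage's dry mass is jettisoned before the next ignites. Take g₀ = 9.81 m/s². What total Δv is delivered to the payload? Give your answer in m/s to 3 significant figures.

Δv ≈ 9550 m/s

Ignition mass of stage 1 = 50,800+7,650 + 7,130+872 + 1,780 = 68,232 kg.
Stage 1: m₀ = 68,232 kg, m_f = 68,232 − 50,800 = 17,432 kg; Δv = 299×9.81×ln(3.914) = 2933.2×1.3646 ≈ 4003 m/s.
Stage 2: m₀ = 9,782 kg, m_f = 9,782 − 7,130 = 2,652 kg; Δv = 433×9.81×ln(3.689) = 4247.7×1.3052 ≈ 5544 m/s.
Total Δv = 4003 + 5544 = 9547 m/s.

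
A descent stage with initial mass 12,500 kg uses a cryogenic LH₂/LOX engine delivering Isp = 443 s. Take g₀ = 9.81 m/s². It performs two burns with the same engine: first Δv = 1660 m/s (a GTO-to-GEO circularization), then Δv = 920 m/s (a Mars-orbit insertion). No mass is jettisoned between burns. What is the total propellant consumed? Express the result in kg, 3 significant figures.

total propellant consumed ≈ 5600 kg

v_e = Isp · g₀ = 443 × 9.81 = 4345.8 m/s.
After the first burn: m = 12500 × exp(−1660/4345.8) = 12500 × 0.68251 = 8,531.38 kg.
After the second burn: m = 8,531.38 × exp(−920/4345.8) = 8,531.38 × 0.80921 = 6,903.68 kg.
Total propellant = m₀ − m_final = 12500 − 6,903.68 = 5,596.32 kg.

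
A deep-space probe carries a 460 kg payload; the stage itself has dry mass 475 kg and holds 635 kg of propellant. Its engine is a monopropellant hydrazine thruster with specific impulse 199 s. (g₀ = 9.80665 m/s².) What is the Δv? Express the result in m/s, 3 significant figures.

Δv ≈ 1010 m/s

v_e = Isp · g₀ = 199 × 9.80665 = 1951.5 m/s.
m₀ = payload + dry + propellant = 460 + 475 + 635 = 1,570 kg.
m_f = payload + dry = 460 + 475 = 935 kg.
Δv = v_e · ln(m₀/m_f) = 1951.5 × ln(1.679) = 1951.5 × 0.5183 ≈ 1011.4 m/s.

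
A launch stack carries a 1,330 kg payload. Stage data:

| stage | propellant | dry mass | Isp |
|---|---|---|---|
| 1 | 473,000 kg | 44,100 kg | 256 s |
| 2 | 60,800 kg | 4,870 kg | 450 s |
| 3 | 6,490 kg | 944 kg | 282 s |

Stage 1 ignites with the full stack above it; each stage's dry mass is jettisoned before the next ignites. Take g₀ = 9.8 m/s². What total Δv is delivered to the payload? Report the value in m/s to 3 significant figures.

Δv ≈ 15200 m/s

Ignition mass of stage 1 = 473,000+44,100 + 60,800+4,870 + 6,490+944 + 1,330 = 591,534 kg.
Stage 1: m₀ = 591,534 kg, m_f = 591,534 − 473,000 = 118,534 kg; Δv = 256×9.8×ln(4.99) = 2508.8×1.6075 ≈ 4033 m/s.
Stage 2: m₀ = 74,434 kg, m_f = 74,434 − 60,800 = 13,634 kg; Δv = 450×9.8×ln(5.459) = 4410.0×1.6973 ≈ 7485 m/s.
Stage 3: m₀ = 8,764 kg, m_f = 8,764 − 6,490 = 2,274 kg; Δv = 282×9.8×ln(3.854) = 2763.6×1.3491 ≈ 3728 m/s.
Total Δv = 4033 + 7485 + 3728 = 15246 m/s.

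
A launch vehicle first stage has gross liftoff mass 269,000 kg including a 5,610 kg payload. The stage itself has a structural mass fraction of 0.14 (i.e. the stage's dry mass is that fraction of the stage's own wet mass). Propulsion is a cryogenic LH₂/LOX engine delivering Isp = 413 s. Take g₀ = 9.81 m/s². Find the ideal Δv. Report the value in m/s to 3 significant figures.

Δv ≈ 7480 m/s

Stage wet mass = m₀ − payload = 269,000 − 5,610 = 263,390 kg.
Stage dry mass = ε × stage wet mass = 0.14 × 263,390 = 36,874.6 kg.
Burnout mass m_f = stage dry + payload = 36,874.6 + 5,610 = 42,484.6 kg.
v_e = Isp · g₀ = 413 × 9.81 = 4051.5 m/s.
Δv = v_e · ln(269,000/42,484.6) = 4051.5 × ln(6.332) = 4051.5 × 1.8456 ≈ 7477 m/s.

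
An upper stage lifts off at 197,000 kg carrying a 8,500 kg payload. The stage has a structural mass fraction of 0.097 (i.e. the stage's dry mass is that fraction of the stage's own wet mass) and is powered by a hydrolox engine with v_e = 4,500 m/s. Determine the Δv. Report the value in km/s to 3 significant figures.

Stage wet mass = m₀ − payload = 197,000 − 8,500 = 188,500 kg.
Stage dry mass = ε × stage wet mass = 0.097 × 188,500 = 18,284.5 kg.
Burnout mass m_f = stage dry + payload = 18,284.5 + 8,500 = 26,784.5 kg.
Using Δv = v_e ln(m₀/m_f): Δv = v_e · ln(197,000/26,784.5) = 4500.0 × ln(7.355) = 4500.0 × 1.9954 ≈ 8979 m/s.

Δv ≈ 8.98 km/s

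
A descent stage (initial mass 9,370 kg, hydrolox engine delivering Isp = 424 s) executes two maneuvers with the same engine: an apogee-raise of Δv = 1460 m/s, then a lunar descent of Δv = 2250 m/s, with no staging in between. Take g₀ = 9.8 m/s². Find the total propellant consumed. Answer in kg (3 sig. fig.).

v_e = Isp · g₀ = 424 × 9.8 = 4155.2 m/s.
After the first burn: m = 9370 × exp(−1460/4155.2) = 9370 × 0.70373 = 6,593.95 kg.
After the second burn: m = 6,593.95 × exp(−2250/4155.2) = 6,593.95 × 0.58188 = 3,836.89 kg.
Total propellant = m₀ − m_final = 9370 − 3,836.89 = 5,533.11 kg.

total propellant consumed ≈ 5530 kg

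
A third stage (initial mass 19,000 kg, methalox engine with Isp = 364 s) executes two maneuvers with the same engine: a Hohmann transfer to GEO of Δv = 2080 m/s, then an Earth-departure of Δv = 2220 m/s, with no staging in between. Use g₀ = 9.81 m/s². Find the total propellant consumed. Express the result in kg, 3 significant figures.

total propellant consumed ≈ 13300 kg

v_e = Isp · g₀ = 364 × 9.81 = 3570.8 m/s.
After the first burn: m = 19000 × exp(−2080/3570.8) = 19000 × 0.55850 = 10,611.5 kg.
After the second burn: m = 10,611.5 × exp(−2220/3570.8) = 10,611.5 × 0.53703 = 5,698.69 kg.
Total propellant = m₀ − m_final = 19000 − 5,698.69 = 13,301.31 kg.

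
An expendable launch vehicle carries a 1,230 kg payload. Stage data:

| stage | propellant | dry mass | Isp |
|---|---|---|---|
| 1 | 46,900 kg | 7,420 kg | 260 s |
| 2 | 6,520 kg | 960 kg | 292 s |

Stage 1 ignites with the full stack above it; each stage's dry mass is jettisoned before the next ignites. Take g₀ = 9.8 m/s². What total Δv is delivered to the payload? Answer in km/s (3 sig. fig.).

Ignition mass of stage 1 = 46,900+7,420 + 6,520+960 + 1,230 = 63,030 kg.
Stage 1: m₀ = 63,030 kg, m_f = 63,030 − 46,900 = 16,130 kg; Δv = 260×9.8×ln(3.908) = 2548.0×1.3629 ≈ 3473 m/s.
Stage 2: m₀ = 8,710 kg, m_f = 8,710 − 6,520 = 2,190 kg; Δv = 292×9.8×ln(3.977) = 2861.6×1.3806 ≈ 3951 m/s.
Total Δv = 3473 + 3951 = 7424 m/s.

Δv ≈ 7.42 km/s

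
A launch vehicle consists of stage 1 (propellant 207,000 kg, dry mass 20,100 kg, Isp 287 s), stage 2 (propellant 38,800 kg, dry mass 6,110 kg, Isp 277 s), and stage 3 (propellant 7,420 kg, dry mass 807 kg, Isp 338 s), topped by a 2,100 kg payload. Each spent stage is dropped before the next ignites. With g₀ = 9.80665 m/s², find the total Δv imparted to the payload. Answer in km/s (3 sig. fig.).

Δv ≈ 11.2 km/s

Ignition mass of stage 1 = 207,000+20,100 + 38,800+6,110 + 7,420+807 + 2,100 = 282,337 kg.
Stage 1: m₀ = 282,337 kg, m_f = 282,337 − 207,000 = 75,337 kg; Δv = 287×9.80665×ln(3.748) = 2814.5×1.3211 ≈ 3718 m/s.
Stage 2: m₀ = 55,237 kg, m_f = 55,237 − 38,800 = 16,437 kg; Δv = 277×9.80665×ln(3.361) = 2716.4×1.2121 ≈ 3293 m/s.
Stage 3: m₀ = 10,327 kg, m_f = 10,327 − 7,420 = 2,907 kg; Δv = 338×9.80665×ln(3.552) = 3314.6×1.2676 ≈ 4202 m/s.
Total Δv = 3718 + 3293 + 4202 = 11213 m/s.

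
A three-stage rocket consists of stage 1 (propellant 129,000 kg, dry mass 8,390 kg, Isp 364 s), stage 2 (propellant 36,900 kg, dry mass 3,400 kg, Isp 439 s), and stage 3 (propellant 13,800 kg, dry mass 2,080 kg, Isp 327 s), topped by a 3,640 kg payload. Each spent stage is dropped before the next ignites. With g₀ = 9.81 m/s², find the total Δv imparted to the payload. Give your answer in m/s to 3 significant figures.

Ignition mass of stage 1 = 129,000+8,390 + 36,900+3,400 + 13,800+2,080 + 3,640 = 197,210 kg.
Stage 1: m₀ = 197,210 kg, m_f = 197,210 − 129,000 = 68,210 kg; Δv = 364×9.81×ln(2.891) = 3570.8×1.0617 ≈ 3791 m/s.
Stage 2: m₀ = 59,820 kg, m_f = 59,820 − 36,900 = 22,920 kg; Δv = 439×9.81×ln(2.61) = 4306.6×0.9593 ≈ 4131 m/s.
Stage 3: m₀ = 19,520 kg, m_f = 19,520 − 13,800 = 5,720 kg; Δv = 327×9.81×ln(3.413) = 3207.9×1.2275 ≈ 3938 m/s.
Total Δv = 3791 + 4131 + 3938 = 11860 m/s.

Δv ≈ 11900 m/s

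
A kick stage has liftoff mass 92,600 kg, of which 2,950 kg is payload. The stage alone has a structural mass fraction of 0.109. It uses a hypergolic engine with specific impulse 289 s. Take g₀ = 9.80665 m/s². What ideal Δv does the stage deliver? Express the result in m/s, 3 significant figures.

Δv ≈ 5630 m/s

Stage wet mass = m₀ − payload = 92,600 − 2,950 = 89,650 kg.
Stage dry mass = ε × stage wet mass = 0.109 × 89,650 = 9,771.85 kg.
Burnout mass m_f = stage dry + payload = 9,771.85 + 2,950 = 12,721.85 kg.
v_e = Isp · g₀ = 289 × 9.80665 = 2834.1 m/s.
Δv = v_e · ln(92,600/12,721.85) = 2834.1 × ln(7.279) = 2834.1 × 1.9850 ≈ 5626 m/s.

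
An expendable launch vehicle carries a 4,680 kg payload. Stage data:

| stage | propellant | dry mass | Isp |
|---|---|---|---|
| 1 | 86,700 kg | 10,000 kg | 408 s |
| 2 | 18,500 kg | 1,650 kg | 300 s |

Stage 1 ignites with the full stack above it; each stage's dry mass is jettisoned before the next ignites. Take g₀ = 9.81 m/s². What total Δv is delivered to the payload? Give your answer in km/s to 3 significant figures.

Δv ≈ 9.02 km/s

Ignition mass of stage 1 = 86,700+10,000 + 18,500+1,650 + 4,680 = 121,530 kg.
Stage 1: m₀ = 121,530 kg, m_f = 121,530 − 86,700 = 34,830 kg; Δv = 408×9.81×ln(3.489) = 4002.5×1.2497 ≈ 5002 m/s.
Stage 2: m₀ = 24,830 kg, m_f = 24,830 − 18,500 = 6,330 kg; Δv = 300×9.81×ln(3.923) = 2943.0×1.3668 ≈ 4022 m/s.
Total Δv = 5002 + 4022 = 9024 m/s.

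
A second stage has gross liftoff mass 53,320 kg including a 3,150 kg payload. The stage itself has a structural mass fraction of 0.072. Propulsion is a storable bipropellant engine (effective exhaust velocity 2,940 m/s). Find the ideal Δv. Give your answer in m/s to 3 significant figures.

Δv ≈ 6070 m/s

Stage wet mass = m₀ − payload = 53,320 − 3,150 = 50,170 kg.
Stage dry mass = ε × stage wet mass = 0.072 × 50,170 = 3,612.24 kg.
Burnout mass m_f = stage dry + payload = 3,612.24 + 3,150 = 6,762.24 kg.
Using Δv = v_e ln(m₀/m_f): Δv = v_e · ln(53,320/6,762.24) = 2940.0 × ln(7.885) = 2940.0 × 2.0650 ≈ 6071 m/s.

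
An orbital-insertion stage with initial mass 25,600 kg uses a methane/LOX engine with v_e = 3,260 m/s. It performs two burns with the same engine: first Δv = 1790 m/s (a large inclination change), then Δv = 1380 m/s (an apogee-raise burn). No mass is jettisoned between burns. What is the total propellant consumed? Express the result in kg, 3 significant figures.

total propellant consumed ≈ 15900 kg

After the first burn: m = 25600 × exp(−1790/3260.0) = 25600 × 0.57748 = 14,783.5 kg.
After the second burn: m = 14,783.5 × exp(−1380/3260.0) = 14,783.5 × 0.65487 = 9,681.27 kg.
Total propellant = m₀ − m_final = 25600 − 9,681.27 = 15,918.73 kg.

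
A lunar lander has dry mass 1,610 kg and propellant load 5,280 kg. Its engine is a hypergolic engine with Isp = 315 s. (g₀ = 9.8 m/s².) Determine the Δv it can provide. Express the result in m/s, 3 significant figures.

Δv ≈ 4490 m/s

v_e = Isp · g₀ = 315 × 9.8 = 3087.0 m/s.
m₀ = m_dry + m_prop = 1,610 + 5,280 = 6,890 kg.
Using Δv = v_e ln(m₀/m_f): Δv = v_e · ln(m₀/m_f) = 3087.0 × ln(4.28) = 3087.0 × 1.4538 ≈ 4488.0 m/s.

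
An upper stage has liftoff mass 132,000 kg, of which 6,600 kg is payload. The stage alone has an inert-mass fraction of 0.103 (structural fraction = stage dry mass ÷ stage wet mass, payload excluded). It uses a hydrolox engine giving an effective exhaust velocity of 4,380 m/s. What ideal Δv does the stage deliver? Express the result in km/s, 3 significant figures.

Δv ≈ 8.37 km/s

Stage wet mass = m₀ − payload = 132,000 − 6,600 = 125,400 kg.
Stage dry mass = ε × stage wet mass = 0.103 × 125,400 = 12,916.2 kg.
Burnout mass m_f = stage dry + payload = 12,916.2 + 6,600 = 19,516.2 kg.
From the ideal rocket equation, Δv = v_e · ln(132,000/19,516.2) = 4380.0 × ln(6.764) = 4380.0 × 1.9116 ≈ 8373 m/s.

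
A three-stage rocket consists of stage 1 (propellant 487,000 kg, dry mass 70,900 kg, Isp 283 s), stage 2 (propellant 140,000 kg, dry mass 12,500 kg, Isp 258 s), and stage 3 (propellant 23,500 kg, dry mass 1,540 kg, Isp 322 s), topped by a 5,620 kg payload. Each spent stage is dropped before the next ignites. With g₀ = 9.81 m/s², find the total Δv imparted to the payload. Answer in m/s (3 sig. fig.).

Ignition mass of stage 1 = 487,000+70,900 + 140,000+12,500 + 23,500+1,540 + 5,620 = 741,060 kg.
Stage 1: m₀ = 741,060 kg, m_f = 741,060 − 487,000 = 254,060 kg; Δv = 283×9.81×ln(2.917) = 2776.2×1.0705 ≈ 2972 m/s.
Stage 2: m₀ = 183,160 kg, m_f = 183,160 − 140,000 = 43,160 kg; Δv = 258×9.81×ln(4.244) = 2531.0×1.4454 ≈ 3658 m/s.
Stage 3: m₀ = 30,660 kg, m_f = 30,660 − 23,500 = 7,160 kg; Δv = 322×9.81×ln(4.282) = 3158.8×1.4544 ≈ 4594 m/s.
Total Δv = 2972 + 3658 + 4594 = 11224 m/s.

Δv ≈ 11200 m/s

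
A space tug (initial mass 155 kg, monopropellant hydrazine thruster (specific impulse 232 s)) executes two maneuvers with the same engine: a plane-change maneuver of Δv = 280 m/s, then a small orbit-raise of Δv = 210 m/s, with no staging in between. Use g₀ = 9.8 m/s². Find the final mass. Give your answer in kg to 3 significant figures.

final mass ≈ 125 kg

v_e = Isp · g₀ = 232 × 9.8 = 2273.6 m/s.
After the first burn: m = 155 × exp(−280/2273.6) = 155 × 0.88413 = 137.04 kg.
After the second burn: m = 137.04 × exp(−210/2273.6) = 137.04 × 0.91177 = 124.949 kg.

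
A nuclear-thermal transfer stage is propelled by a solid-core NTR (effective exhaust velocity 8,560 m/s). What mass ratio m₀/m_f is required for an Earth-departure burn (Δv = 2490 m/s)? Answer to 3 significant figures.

mass ratio ≈ 1.34

m₀/m_f = exp(Δv / v_e) = exp(2490 / 8560.0) = exp(0.2909) = 1.3376.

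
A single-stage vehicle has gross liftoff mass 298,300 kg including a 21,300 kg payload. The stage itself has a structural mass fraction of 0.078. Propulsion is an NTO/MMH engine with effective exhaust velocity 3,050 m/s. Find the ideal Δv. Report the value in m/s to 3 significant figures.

Δv ≈ 5910 m/s

Stage wet mass = m₀ − payload = 298,300 − 21,300 = 277,000 kg.
Stage dry mass = ε × stage wet mass = 0.078 × 277,000 = 21,606 kg.
Burnout mass m_f = stage dry + payload = 21,606 + 21,300 = 42,906 kg.
From the ideal rocket equation, Δv = v_e · ln(298,300/42,906) = 3050.0 × ln(6.952) = 3050.0 × 1.9391 ≈ 5914 m/s.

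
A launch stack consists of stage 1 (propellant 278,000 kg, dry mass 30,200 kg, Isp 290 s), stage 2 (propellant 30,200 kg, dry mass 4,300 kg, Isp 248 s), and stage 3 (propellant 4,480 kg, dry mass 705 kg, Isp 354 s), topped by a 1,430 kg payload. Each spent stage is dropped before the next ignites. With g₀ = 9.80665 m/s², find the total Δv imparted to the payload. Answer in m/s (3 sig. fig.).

Δv ≈ 11700 m/s

Ignition mass of stage 1 = 278,000+30,200 + 30,200+4,300 + 4,480+705 + 1,430 = 349,315 kg.
Stage 1: m₀ = 349,315 kg, m_f = 349,315 − 278,000 = 71,315 kg; Δv = 290×9.80665×ln(4.898) = 2843.9×1.5889 ≈ 4519 m/s.
Stage 2: m₀ = 41,115 kg, m_f = 41,115 − 30,200 = 10,915 kg; Δv = 248×9.80665×ln(3.767) = 2432.0×1.3262 ≈ 3225 m/s.
Stage 3: m₀ = 6,615 kg, m_f = 6,615 − 4,480 = 2,135 kg; Δv = 354×9.80665×ln(3.098) = 3471.6×1.1309 ≈ 3926 m/s.
Total Δv = 4519 + 3225 + 3926 = 11670 m/s.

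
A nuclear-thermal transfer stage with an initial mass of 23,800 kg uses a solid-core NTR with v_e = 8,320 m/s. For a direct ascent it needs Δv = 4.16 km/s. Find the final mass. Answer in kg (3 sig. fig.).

By the Tsiolkovsky rocket equation, m₀/m_f = exp(Δv / v_e) = exp(4160 / 8320.0) = exp(0.5000) = 1.6487.
m_f = m₀ / 1.6487 = 23,800 / 1.6487 = 14,435.6 kg.

final mass ≈ 14400 kg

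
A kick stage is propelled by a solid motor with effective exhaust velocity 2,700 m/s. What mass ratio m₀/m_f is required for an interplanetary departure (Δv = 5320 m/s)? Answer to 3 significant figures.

mass ratio ≈ 7.17

m₀/m_f = exp(Δv / v_e) = exp(5320 / 2700.0) = exp(1.9704) = 7.1733.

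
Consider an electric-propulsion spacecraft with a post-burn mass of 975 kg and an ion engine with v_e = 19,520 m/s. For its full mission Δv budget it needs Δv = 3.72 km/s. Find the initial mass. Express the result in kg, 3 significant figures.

initial mass ≈ 1180 kg

From the ideal rocket equation, m₀/m_f = exp(Δv / v_e) = exp(3720 / 19520.0) = exp(0.1906) = 1.2099.
m₀ = m_f × 1.2099 = 975 × 1.2099 = 1,179.65 kg.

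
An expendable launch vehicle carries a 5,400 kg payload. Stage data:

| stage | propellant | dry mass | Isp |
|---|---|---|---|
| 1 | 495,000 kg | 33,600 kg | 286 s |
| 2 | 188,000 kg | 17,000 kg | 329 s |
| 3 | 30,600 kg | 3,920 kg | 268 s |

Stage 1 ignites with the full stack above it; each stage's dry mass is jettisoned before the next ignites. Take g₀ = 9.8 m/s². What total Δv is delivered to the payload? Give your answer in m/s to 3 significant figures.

Δv ≈ 11400 m/s

Ignition mass of stage 1 = 495,000+33,600 + 188,000+17,000 + 30,600+3,920 + 5,400 = 773,520 kg.
Stage 1: m₀ = 773,520 kg, m_f = 773,520 − 495,000 = 278,520 kg; Δv = 286×9.8×ln(2.777) = 2802.8×1.0215 ≈ 2863 m/s.
Stage 2: m₀ = 244,920 kg, m_f = 244,920 − 188,000 = 56,920 kg; Δv = 329×9.8×ln(4.303) = 3224.2×1.4593 ≈ 4705 m/s.
Stage 3: m₀ = 39,920 kg, m_f = 39,920 − 30,600 = 9,320 kg; Δv = 268×9.8×ln(4.283) = 2626.4×1.4547 ≈ 3821 m/s.
Total Δv = 2863 + 4705 + 3821 = 11389 m/s.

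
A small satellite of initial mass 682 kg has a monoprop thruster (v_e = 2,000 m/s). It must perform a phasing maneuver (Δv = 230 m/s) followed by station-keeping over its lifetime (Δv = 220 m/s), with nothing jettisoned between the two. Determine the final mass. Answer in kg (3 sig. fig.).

final mass ≈ 545 kg

After the first burn: m = 682 × exp(−230/2000.0) = 682 × 0.89137 = 607.914 kg.
After the second burn: m = 607.914 × exp(−220/2000.0) = 607.914 × 0.89583 = 544.588 kg.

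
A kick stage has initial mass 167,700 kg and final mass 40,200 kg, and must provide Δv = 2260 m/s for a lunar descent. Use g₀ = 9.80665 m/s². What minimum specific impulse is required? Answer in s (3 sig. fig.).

ln(m₀/m_f) = ln(167700/40200) = ln(4.172) = 1.4283.
Using Δv = v_e ln(m₀/m_f): v_e = Δv / ln(m₀/m_f) = 2260 / 1.4283 = 1582.3 m/s.
Isp = v_e / g₀ = 1582.3 / 9.80665 = 161.3 s.

Isp ≈ 161 s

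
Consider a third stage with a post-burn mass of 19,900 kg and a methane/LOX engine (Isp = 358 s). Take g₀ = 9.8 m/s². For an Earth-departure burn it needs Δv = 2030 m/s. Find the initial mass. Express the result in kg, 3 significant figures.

initial mass ≈ 35500 kg

v_e = Isp · g₀ = 358 × 9.8 = 3508.4 m/s.
Using Δv = v_e ln(m₀/m_f): m₀/m_f = exp(Δv / v_e) = exp(2030 / 3508.4) = exp(0.5786) = 1.7836.
m₀ = m_f × 1.7836 = 19,900 × 1.7836 = 35,493.6 kg.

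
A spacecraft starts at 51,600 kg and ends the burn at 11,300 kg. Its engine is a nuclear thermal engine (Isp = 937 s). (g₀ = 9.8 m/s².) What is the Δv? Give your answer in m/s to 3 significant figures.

v_e = Isp · g₀ = 937 × 9.8 = 9182.6 m/s.
Using Δv = v_e ln(m₀/m_f): Δv = v_e · ln(m₀/m_f) = 9182.6 × ln(4.566) = 9182.6 × 1.5187 ≈ 13945.8 m/s.

Δv ≈ 13900 m/s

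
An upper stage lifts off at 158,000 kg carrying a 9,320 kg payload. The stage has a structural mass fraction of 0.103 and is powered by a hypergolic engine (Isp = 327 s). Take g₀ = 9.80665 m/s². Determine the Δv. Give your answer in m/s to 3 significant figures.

Stage wet mass = m₀ − payload = 158,000 − 9,320 = 148,680 kg.
Stage dry mass = ε × stage wet mass = 0.103 × 148,680 = 15,314 kg.
Burnout mass m_f = stage dry + payload = 15,314 + 9,320 = 24,634 kg.
v_e = Isp · g₀ = 327 × 9.80665 = 3206.8 m/s.
Using Δv = v_e ln(m₀/m_f): Δv = v_e · ln(158,000/24,634) = 3206.8 × ln(6.414) = 3206.8 × 1.8585 ≈ 5960 m/s.

Δv ≈ 5960 m/s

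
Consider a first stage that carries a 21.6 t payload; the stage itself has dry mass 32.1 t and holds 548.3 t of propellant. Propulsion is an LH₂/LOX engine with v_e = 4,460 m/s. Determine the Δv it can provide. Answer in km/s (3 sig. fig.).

m₀ = payload + dry + propellant = 21.6 + 32.1 + 548.3 = 602 t.
m_f = payload + dry = 21.6 + 32.1 = 53.7 t.
Using Δv = v_e ln(m₀/m_f): Δv = v_e · ln(m₀/m_f) = 4460.0 × ln(11.21) = 4460.0 × 2.4168 ≈ 10779.1 m/s.

Δv ≈ 10.8 km/s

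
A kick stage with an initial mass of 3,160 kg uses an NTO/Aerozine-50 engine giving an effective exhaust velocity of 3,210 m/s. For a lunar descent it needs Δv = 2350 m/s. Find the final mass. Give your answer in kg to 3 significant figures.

Rocket equation: m₀/m_f = exp(Δv / v_e) = exp(2350 / 3210.0) = exp(0.7321) = 2.0794.
m_f = m₀ / 2.0794 = 3,160 / 2.0794 = 1,519.67 kg.

final mass ≈ 1520 kg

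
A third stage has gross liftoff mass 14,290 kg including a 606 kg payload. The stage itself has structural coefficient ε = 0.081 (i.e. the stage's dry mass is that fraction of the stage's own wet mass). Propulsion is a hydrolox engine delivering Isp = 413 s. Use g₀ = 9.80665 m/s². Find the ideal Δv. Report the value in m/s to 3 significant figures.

Δv ≈ 8590 m/s

Stage wet mass = m₀ − payload = 14,290 − 606 = 13,684 kg.
Stage dry mass = ε × stage wet mass = 0.081 × 13,684 = 1,108.4 kg.
Burnout mass m_f = stage dry + payload = 1,108.4 + 606 = 1,714.4 kg.
v_e = Isp · g₀ = 413 × 9.80665 = 4050.1 m/s.
By the Tsiolkovsky rocket equation, Δv = v_e · ln(14,290/1,714.4) = 4050.1 × ln(8.335) = 4050.1 × 2.1205 ≈ 8588 m/s.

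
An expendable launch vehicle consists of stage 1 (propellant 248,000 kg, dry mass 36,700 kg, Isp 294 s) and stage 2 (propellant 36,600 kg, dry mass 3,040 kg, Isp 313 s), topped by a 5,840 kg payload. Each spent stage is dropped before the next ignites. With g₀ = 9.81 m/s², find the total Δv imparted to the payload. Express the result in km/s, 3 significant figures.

Δv ≈ 9.03 km/s

Ignition mass of stage 1 = 248,000+36,700 + 36,600+3,040 + 5,840 = 330,180 kg.
Stage 1: m₀ = 330,180 kg, m_f = 330,180 − 248,000 = 82,180 kg; Δv = 294×9.81×ln(4.018) = 2884.1×1.3907 ≈ 4011 m/s.
Stage 2: m₀ = 45,480 kg, m_f = 45,480 − 36,600 = 8,880 kg; Δv = 313×9.81×ln(5.122) = 3070.5×1.6335 ≈ 5016 m/s.
Total Δv = 4011 + 5016 = 9027 m/s.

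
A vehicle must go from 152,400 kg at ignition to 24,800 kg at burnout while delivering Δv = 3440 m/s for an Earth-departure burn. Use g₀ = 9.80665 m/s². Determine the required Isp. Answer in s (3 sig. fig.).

Isp ≈ 193 s

ln(m₀/m_f) = ln(152400/24800) = ln(6.145) = 1.8157.
By the Tsiolkovsky rocket equation, v_e = Δv / ln(m₀/m_f) = 3440 / 1.8157 = 1894.6 m/s.
Isp = v_e / g₀ = 1894.6 / 9.80665 = 193.2 s.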